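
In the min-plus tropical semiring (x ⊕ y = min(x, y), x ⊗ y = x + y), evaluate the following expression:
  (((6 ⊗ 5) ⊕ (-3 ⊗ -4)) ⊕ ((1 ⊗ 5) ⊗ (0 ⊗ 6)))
(((6 ⊗ 5) ⊕ (-3 ⊗ -4)) ⊕ ((1 ⊗ 5) ⊗ (0 ⊗ 6))) = -7

Expand innermost to outermost. Recall ⊕ takes the minimum of its arguments and ⊗ takes their sum. Working out the expression (((6 ⊗ 5) ⊕ (-3 ⊗ -4)) ⊕ ((1 ⊗ 5) ⊗ (0 ⊗ 6))) gives -7.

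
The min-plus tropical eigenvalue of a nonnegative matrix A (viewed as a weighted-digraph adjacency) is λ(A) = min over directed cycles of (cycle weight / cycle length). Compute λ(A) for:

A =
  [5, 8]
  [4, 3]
λ(A) = 3

Enumerate directed cycles and compute their means (weight / length). Sample:
  cycle 0 → 0: weight = 5, length = 1, mean = 5/1 ≈ 5.000
  cycle 1 → 1: weight = 3, length = 1, mean = 3/1 ≈ 3.000
  cycle 0 → 1 → 0: weight = 12, length = 2, mean = 12/2 ≈ 6.000
  cycle 1 → 0 → 1: weight = 12, length = 2, mean = 12/2 ≈ 6.000
Minimum mean = 3.000, attained e.g. along the cycle 1 → 1 with weight 3 and length 1. So λ(A) = 3/1 = 3.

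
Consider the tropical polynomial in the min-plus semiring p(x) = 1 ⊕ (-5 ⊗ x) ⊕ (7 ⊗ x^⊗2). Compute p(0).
p(0) = -5

A tropical monomial a ⊗ x^⊗i evaluates to a + i · x. Evaluating each term at x = 0:
  Term 0 contributes 1 + 0 · 0 = 1
  Term 1 contributes -5 + 1 · 0 = -5
  Term 2 contributes 7 + 2 · 0 = 7
p(0) = ⊕ of these = min[1, -5, 7] = -5.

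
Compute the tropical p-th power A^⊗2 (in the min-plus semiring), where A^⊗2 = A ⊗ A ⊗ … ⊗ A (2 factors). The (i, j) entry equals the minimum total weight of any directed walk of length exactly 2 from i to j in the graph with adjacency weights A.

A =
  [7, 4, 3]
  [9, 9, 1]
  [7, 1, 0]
A^⊗2 =
  [10, 4, 3]
  [8, 2, 1]
  [7, 1, 0]

Each entry (A^⊗2)_ij equals the minimum over all length-2 walks i = v_0 → v_1 → … → v_2 = j of Σ_t A[v_t][v_{t+1}]. For example, for (i, j) = (0, 2) we minimise over 3 possible intermediate vertex sequences; the minimum is 3, attained along the walk 0 → 2 → 2.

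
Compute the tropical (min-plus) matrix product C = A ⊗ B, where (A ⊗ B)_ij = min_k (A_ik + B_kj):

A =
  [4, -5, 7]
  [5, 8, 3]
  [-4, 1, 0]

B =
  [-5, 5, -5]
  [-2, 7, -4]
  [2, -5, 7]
A ⊗ B =
  [-7, 2, -9]
  [0, -2, 0]
  [-9, -5, -9]

Apply the min-plus product entry-by-entry:
  C[0][0] = min over k of (A[0][0] + B[0][0] = 4 + -5 = -1, A[0][1] + B[1][0] = -5 + -2 = -7, A[0][2] + B[2][0] = 7 + 2 = 9) = -7 (attained at k = 1)
  C[0][1] = min over k of (A[0][0] + B[0][1] = 4 + 5 = 9, A[0][1] + B[1][1] = -5 + 7 = 2, A[0][2] + B[2][1] = 7 + -5 = 2) = 2 (attained at k = 1)
  C[0][2] = min over k of (A[0][0] + B[0][2] = 4 + -5 = -1, A[0][1] + B[1][2] = -5 + -4 = -9, A[0][2] + B[2][2] = 7 + 7 = 14) = -9 (attained at k = 1)
  C[1][0] = min over k of (A[1][0] + B[0][0] = 5 + -5 = 0, A[1][1] + B[1][0] = 8 + -2 = 6, A[1][2] + B[2][0] = 3 + 2 = 5) = 0 (attained at k = 0)
  C[1][1] = min over k of (A[1][0] + B[0][1] = 5 + 5 = 10, A[1][1] + B[1][1] = 8 + 7 = 15, A[1][2] + B[2][1] = 3 + -5 = -2) = -2 (attained at k = 2)
  C[1][2] = min over k of (A[1][0] + B[0][2] = 5 + -5 = 0, A[1][1] + B[1][2] = 8 + -4 = 4, A[1][2] + B[2][2] = 3 + 7 = 10) = 0 (attained at k = 0)
  C[2][0] = min over k of (A[2][0] + B[0][0] = -4 + -5 = -9, A[2][1] + B[1][0] = 1 + -2 = -1, A[2][2] + B[2][0] = 0 + 2 = 2) = -9 (attained at k = 0)
  C[2][1] = min over k of (A[2][0] + B[0][1] = -4 + 5 = 1, A[2][1] + B[1][1] = 1 + 7 = 8, A[2][2] + B[2][1] = 0 + -5 = -5) = -5 (attained at k = 2)
  C[2][2] = min over k of (A[2][0] + B[0][2] = -4 + -5 = -9, A[2][1] + B[1][2] = 1 + -4 = -3, A[2][2] + B[2][2] = 0 + 7 = 7) = -9 (attained at k = 0)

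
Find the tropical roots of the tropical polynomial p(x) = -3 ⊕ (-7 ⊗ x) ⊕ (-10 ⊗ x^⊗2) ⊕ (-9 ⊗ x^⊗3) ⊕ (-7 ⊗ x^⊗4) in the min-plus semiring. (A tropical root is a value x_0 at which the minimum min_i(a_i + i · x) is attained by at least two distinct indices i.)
Roots: {-2, -1, 3, 4}

Each tropical root is a break point of the lower envelope of the lines y = a_i + i · x (there are 5 lines, with slopes 0, 1, ..., 4). Only the lines that attain the minimum somewhere contribute to roots; other lines are dominated. Here the surviving (envelope) indices are i = 4, i = 3, i = 2, i = 1, i = 0.
Intersections between consecutive envelope lines give the roots: for adjacent envelope indices i < j the intersection is x = (a_i − a_j) / (j − i). Reading off the sorted break points: {-2, -1, 3, 4}.
Verification: at each break x_0, at least two indices attain the minimum of min_i(a_i + i · x_0).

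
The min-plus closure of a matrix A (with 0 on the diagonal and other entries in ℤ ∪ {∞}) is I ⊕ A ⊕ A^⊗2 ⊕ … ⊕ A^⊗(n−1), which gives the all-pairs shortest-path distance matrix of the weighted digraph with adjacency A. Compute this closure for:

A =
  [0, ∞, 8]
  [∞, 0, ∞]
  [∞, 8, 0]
Closure =
  [0, 16, 8]
  [∞, 0, ∞]
  [∞, 8, 0]

This is the Floyd-Warshall all-pairs shortest-path computation. For each intermediate vertex k = 0, 1, …, 2, update dist[i][j] ← min(dist[i][j], dist[i][k] + dist[k][j]). The final matrix gives, for each (i, j), the minimum total weight of any directed path from i to j (possibly empty when i = j).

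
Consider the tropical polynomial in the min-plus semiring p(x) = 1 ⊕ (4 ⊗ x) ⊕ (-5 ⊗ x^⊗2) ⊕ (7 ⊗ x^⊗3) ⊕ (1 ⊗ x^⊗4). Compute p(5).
p(5) = 1

A tropical monomial a ⊗ x^⊗i evaluates to a + i · x. Evaluating each term at x = 5:
  Term 0 contributes 1 + 0 · 5 = 1
  Term 1 contributes 4 + 1 · 5 = 9
  Term 2 contributes -5 + 2 · 5 = 5
  Term 3 contributes 7 + 3 · 5 = 22
  Term 4 contributes 1 + 4 · 5 = 21
p(5) = ⊕ of these = min[1, 9, 5, 22, 21] = 1.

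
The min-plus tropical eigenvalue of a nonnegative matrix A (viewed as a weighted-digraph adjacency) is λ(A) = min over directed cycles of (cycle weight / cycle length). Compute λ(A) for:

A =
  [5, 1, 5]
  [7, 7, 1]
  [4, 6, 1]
λ(A) = 1

Enumerate directed cycles and compute their means (weight / length). Sample:
  cycle 0 → 0: weight = 5, length = 1, mean = 5/1 ≈ 5.000
  cycle 1 → 1: weight = 7, length = 1, mean = 7/1 ≈ 7.000
  cycle 2 → 2: weight = 1, length = 1, mean = 1/1 ≈ 1.000
  cycle 0 → 1 → 0: weight = 8, length = 2, mean = 8/2 ≈ 4.000
  cycle 0 → 2 → 0: weight = 9, length = 2, mean = 9/2 ≈ 4.500
  cycle 1 → 0 → 1: weight = 8, length = 2, mean = 8/2 ≈ 4.000
Minimum mean = 1.000, attained e.g. along the cycle 2 → 2 with weight 1 and length 1. So λ(A) = 1/1 = 1.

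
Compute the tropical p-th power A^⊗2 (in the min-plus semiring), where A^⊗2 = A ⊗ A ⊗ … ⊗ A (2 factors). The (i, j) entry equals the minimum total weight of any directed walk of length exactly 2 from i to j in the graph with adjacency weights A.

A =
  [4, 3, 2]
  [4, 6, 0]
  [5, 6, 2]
A^⊗2 =
  [7, 7, 3]
  [5, 6, 2]
  [7, 8, 4]

Each entry (A^⊗2)_ij equals the minimum over all length-2 walks i = v_0 → v_1 → … → v_2 = j of Σ_t A[v_t][v_{t+1}]. For example, for (i, j) = (0, 2) we minimise over 3 possible intermediate vertex sequences; the minimum is 3, attained along the walk 0 → 1 → 2.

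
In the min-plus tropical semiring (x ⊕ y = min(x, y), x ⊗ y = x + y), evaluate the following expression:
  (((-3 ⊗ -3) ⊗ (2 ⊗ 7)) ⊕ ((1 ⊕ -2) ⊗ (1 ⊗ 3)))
(((-3 ⊗ -3) ⊗ (2 ⊗ 7)) ⊕ ((1 ⊕ -2) ⊗ (1 ⊗ 3))) = 2

Expand innermost to outermost. Recall ⊕ takes the minimum of its arguments and ⊗ takes their sum. Working out the expression (((-3 ⊗ -3) ⊗ (2 ⊗ 7)) ⊕ ((1 ⊕ -2) ⊗ (1 ⊗ 3))) gives 2.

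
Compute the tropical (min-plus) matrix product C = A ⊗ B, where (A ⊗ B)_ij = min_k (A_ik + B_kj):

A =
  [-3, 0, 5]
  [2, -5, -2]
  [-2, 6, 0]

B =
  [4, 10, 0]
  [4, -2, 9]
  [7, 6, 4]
A ⊗ B =
  [1, -2, -3]
  [-1, -7, 2]
  [2, 4, -2]

Apply the min-plus product entry-by-entry:
  C[0][0] = min over k of (A[0][0] + B[0][0] = -3 + 4 = 1, A[0][1] + B[1][0] = 0 + 4 = 4, A[0][2] + B[2][0] = 5 + 7 = 12) = 1 (attained at k = 0)
  C[0][1] = min over k of (A[0][0] + B[0][1] = -3 + 10 = 7, A[0][1] + B[1][1] = 0 + -2 = -2, A[0][2] + B[2][1] = 5 + 6 = 11) = -2 (attained at k = 1)
  C[0][2] = min over k of (A[0][0] + B[0][2] = -3 + 0 = -3, A[0][1] + B[1][2] = 0 + 9 = 9, A[0][2] + B[2][2] = 5 + 4 = 9) = -3 (attained at k = 0)
  C[1][0] = min over k of (A[1][0] + B[0][0] = 2 + 4 = 6, A[1][1] + B[1][0] = -5 + 4 = -1, A[1][2] + B[2][0] = -2 + 7 = 5) = -1 (attained at k = 1)
  C[1][1] = min over k of (A[1][0] + B[0][1] = 2 + 10 = 12, A[1][1] + B[1][1] = -5 + -2 = -7, A[1][2] + B[2][1] = -2 + 6 = 4) = -7 (attained at k = 1)
  C[1][2] = min over k of (A[1][0] + B[0][2] = 2 + 0 = 2, A[1][1] + B[1][2] = -5 + 9 = 4, A[1][2] + B[2][2] = -2 + 4 = 2) = 2 (attained at k = 0)
  C[2][0] = min over k of (A[2][0] + B[0][0] = -2 + 4 = 2, A[2][1] + B[1][0] = 6 + 4 = 10, A[2][2] + B[2][0] = 0 + 7 = 7) = 2 (attained at k = 0)
  C[2][1] = min over k of (A[2][0] + B[0][1] = -2 + 10 = 8, A[2][1] + B[1][1] = 6 + -2 = 4, A[2][2] + B[2][1] = 0 + 6 = 6) = 4 (attained at k = 1)
  C[2][2] = min over k of (A[2][0] + B[0][2] = -2 + 0 = -2, A[2][1] + B[1][2] = 6 + 9 = 15, A[2][2] + B[2][2] = 0 + 4 = 4) = -2 (attained at k = 0)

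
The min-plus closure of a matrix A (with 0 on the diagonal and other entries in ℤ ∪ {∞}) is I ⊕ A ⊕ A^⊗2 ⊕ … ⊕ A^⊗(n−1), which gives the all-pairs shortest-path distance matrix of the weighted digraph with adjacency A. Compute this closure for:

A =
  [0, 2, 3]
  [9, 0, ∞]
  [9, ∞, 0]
Closure =
  [0, 2, 3]
  [9, 0, 12]
  [9, 11, 0]

This is the Floyd-Warshall all-pairs shortest-path computation. For each intermediate vertex k = 0, 1, …, 2, update dist[i][j] ← min(dist[i][j], dist[i][k] + dist[k][j]). The final matrix gives, for each (i, j), the minimum total weight of any directed path from i to j (possibly empty when i = j).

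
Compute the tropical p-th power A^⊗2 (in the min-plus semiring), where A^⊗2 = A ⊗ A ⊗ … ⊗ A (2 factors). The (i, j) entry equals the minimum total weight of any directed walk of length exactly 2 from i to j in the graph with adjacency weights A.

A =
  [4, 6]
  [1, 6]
A^⊗2 =
  [7, 10]
  [5, 7]

Each entry (A^⊗2)_ij equals the minimum over all length-2 walks i = v_0 → v_1 → … → v_2 = j of Σ_t A[v_t][v_{t+1}]. For example, for (i, j) = (0, 1) we minimise over 2 possible intermediate vertex sequences; the minimum is 10, attained along the walk 0 → 0 → 1.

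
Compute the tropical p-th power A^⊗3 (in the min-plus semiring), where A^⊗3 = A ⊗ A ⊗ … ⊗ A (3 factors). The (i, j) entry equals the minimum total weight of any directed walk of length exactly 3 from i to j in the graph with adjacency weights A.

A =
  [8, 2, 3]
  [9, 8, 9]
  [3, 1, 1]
A^⊗3 =
  [7, 5, 5]
  [13, 11, 11]
  [5, 3, 3]

Each entry (A^⊗3)_ij equals the minimum over all length-3 walks i = v_0 → v_1 → … → v_3 = j of Σ_t A[v_t][v_{t+1}]. For example, for (i, j) = (0, 2) we minimise over 9 possible intermediate vertex sequences; the minimum is 5, attained along the walk 0 → 2 → 2 → 2.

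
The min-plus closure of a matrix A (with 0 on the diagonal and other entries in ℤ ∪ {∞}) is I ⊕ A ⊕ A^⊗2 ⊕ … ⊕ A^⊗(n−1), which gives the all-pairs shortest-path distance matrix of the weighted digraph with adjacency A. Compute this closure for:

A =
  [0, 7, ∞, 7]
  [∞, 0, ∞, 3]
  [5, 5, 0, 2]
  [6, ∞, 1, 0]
Closure =
  [0, 7, 8, 7]
  [9, 0, 4, 3]
  [5, 5, 0, 2]
  [6, 6, 1, 0]

This is the Floyd-Warshall all-pairs shortest-path computation. For each intermediate vertex k = 0, 1, …, 3, update dist[i][j] ← min(dist[i][j], dist[i][k] + dist[k][j]). The final matrix gives, for each (i, j), the minimum total weight of any directed path from i to j (possibly empty when i = j).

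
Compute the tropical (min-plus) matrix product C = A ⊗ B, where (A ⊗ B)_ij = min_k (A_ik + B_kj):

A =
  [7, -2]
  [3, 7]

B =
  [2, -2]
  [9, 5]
A ⊗ B =
  [7, 3]
  [5, 1]

Apply the min-plus product entry-by-entry:
  C[0][0] = min over k of (A[0][0] + B[0][0] = 7 + 2 = 9, A[0][1] + B[1][0] = -2 + 9 = 7) = 7 (attained at k = 1)
  C[0][1] = min over k of (A[0][0] + B[0][1] = 7 + -2 = 5, A[0][1] + B[1][1] = -2 + 5 = 3) = 3 (attained at k = 1)
  C[1][0] = min over k of (A[1][0] + B[0][0] = 3 + 2 = 5, A[1][1] + B[1][0] = 7 + 9 = 16) = 5 (attained at k = 0)
  C[1][1] = min over k of (A[1][0] + B[0][1] = 3 + -2 = 1, A[1][1] + B[1][1] = 7 + 5 = 12) = 1 (attained at k = 0)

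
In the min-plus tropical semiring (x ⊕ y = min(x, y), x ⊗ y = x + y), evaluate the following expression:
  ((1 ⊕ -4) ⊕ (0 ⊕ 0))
((1 ⊕ -4) ⊕ (0 ⊕ 0)) = -4

Expand innermost to outermost. Recall ⊕ takes the minimum of its arguments and ⊗ takes their sum. Working out the expression ((1 ⊕ -4) ⊕ (0 ⊕ 0)) gives -4.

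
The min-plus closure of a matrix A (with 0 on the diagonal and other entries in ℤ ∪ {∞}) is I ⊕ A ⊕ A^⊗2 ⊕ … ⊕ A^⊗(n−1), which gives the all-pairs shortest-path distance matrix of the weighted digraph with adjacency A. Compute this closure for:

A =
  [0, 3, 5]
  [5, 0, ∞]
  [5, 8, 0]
Closure =
  [0, 3, 5]
  [5, 0, 10]
  [5, 8, 0]

This is the Floyd-Warshall all-pairs shortest-path computation. For each intermediate vertex k = 0, 1, …, 2, update dist[i][j] ← min(dist[i][j], dist[i][k] + dist[k][j]). The final matrix gives, for each (i, j), the minimum total weight of any directed path from i to j (possibly empty when i = j).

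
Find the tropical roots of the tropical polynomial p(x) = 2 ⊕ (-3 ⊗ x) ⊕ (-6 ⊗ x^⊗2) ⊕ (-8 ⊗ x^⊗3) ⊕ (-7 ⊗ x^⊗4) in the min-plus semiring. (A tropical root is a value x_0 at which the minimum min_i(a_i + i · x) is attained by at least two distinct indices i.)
Roots: {-1, 2, 3, 5}

Each tropical root is a break point of the lower envelope of the lines y = a_i + i · x (there are 5 lines, with slopes 0, 1, ..., 4). Only the lines that attain the minimum somewhere contribute to roots; other lines are dominated. Here the surviving (envelope) indices are i = 4, i = 3, i = 2, i = 1, i = 0.
Intersections between consecutive envelope lines give the roots: for adjacent envelope indices i < j the intersection is x = (a_i − a_j) / (j − i). Reading off the sorted break points: {-1, 2, 3, 5}.
Verification: at each break x_0, at least two indices attain the minimum of min_i(a_i + i · x_0).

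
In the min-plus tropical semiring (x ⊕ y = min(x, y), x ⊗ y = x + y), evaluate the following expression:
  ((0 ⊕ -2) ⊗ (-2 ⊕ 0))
((0 ⊕ -2) ⊗ (-2 ⊕ 0)) = -4

Expand innermost to outermost. Recall ⊕ takes the minimum of its arguments and ⊗ takes their sum. Working out the expression ((0 ⊕ -2) ⊗ (-2 ⊕ 0)) gives -4.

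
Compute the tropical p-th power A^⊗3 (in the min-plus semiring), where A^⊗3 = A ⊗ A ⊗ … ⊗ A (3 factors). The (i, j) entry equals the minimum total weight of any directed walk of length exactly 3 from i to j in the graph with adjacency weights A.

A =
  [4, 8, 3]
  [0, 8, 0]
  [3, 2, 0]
A^⊗3 =
  [5, 5, 3]
  [2, 2, 0]
  [2, 2, 0]

Each entry (A^⊗3)_ij equals the minimum over all length-3 walks i = v_0 → v_1 → … → v_3 = j of Σ_t A[v_t][v_{t+1}]. For example, for (i, j) = (0, 2) we minimise over 9 possible intermediate vertex sequences; the minimum is 3, attained along the walk 0 → 2 → 2 → 2.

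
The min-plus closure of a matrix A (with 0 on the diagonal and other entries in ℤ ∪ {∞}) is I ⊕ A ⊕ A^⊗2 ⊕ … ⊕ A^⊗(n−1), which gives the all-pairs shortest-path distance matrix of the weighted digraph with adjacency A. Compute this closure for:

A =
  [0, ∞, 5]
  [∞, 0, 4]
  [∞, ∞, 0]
Closure =
  [0, ∞, 5]
  [∞, 0, 4]
  [∞, ∞, 0]

This is the Floyd-Warshall all-pairs shortest-path computation. For each intermediate vertex k = 0, 1, …, 2, update dist[i][j] ← min(dist[i][j], dist[i][k] + dist[k][j]). The final matrix gives, for each (i, j), the minimum total weight of any directed path from i to j (possibly empty when i = j).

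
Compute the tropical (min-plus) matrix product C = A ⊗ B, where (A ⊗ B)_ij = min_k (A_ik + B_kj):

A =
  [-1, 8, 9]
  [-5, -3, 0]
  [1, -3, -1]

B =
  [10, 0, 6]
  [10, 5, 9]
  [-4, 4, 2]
A ⊗ B =
  [5, -1, 5]
  [-4, -5, 1]
  [-5, 1, 1]

Apply the min-plus product entry-by-entry:
  C[0][0] = min over k of (A[0][0] + B[0][0] = -1 + 10 = 9, A[0][1] + B[1][0] = 8 + 10 = 18, A[0][2] + B[2][0] = 9 + -4 = 5) = 5 (attained at k = 2)
  C[0][1] = min over k of (A[0][0] + B[0][1] = -1 + 0 = -1, A[0][1] + B[1][1] = 8 + 5 = 13, A[0][2] + B[2][1] = 9 + 4 = 13) = -1 (attained at k = 0)
  C[0][2] = min over k of (A[0][0] + B[0][2] = -1 + 6 = 5, A[0][1] + B[1][2] = 8 + 9 = 17, A[0][2] + B[2][2] = 9 + 2 = 11) = 5 (attained at k = 0)
  C[1][0] = min over k of (A[1][0] + B[0][0] = -5 + 10 = 5, A[1][1] + B[1][0] = -3 + 10 = 7, A[1][2] + B[2][0] = 0 + -4 = -4) = -4 (attained at k = 2)
  C[1][1] = min over k of (A[1][0] + B[0][1] = -5 + 0 = -5, A[1][1] + B[1][1] = -3 + 5 = 2, A[1][2] + B[2][1] = 0 + 4 = 4) = -5 (attained at k = 0)
  C[1][2] = min over k of (A[1][0] + B[0][2] = -5 + 6 = 1, A[1][1] + B[1][2] = -3 + 9 = 6, A[1][2] + B[2][2] = 0 + 2 = 2) = 1 (attained at k = 0)
  C[2][0] = min over k of (A[2][0] + B[0][0] = 1 + 10 = 11, A[2][1] + B[1][0] = -3 + 10 = 7, A[2][2] + B[2][0] = -1 + -4 = -5) = -5 (attained at k = 2)
  C[2][1] = min over k of (A[2][0] + B[0][1] = 1 + 0 = 1, A[2][1] + B[1][1] = -3 + 5 = 2, A[2][2] + B[2][1] = -1 + 4 = 3) = 1 (attained at k = 0)
  C[2][2] = min over k of (A[2][0] + B[0][2] = 1 + 6 = 7, A[2][1] + B[1][2] = -3 + 9 = 6, A[2][2] + B[2][2] = -1 + 2 = 1) = 1 (attained at k = 2)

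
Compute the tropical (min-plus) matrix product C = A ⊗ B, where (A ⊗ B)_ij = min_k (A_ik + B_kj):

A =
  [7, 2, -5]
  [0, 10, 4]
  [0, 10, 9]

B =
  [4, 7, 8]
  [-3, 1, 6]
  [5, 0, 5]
A ⊗ B =
  [-1, -5, 0]
  [4, 4, 8]
  [4, 7, 8]

Apply the min-plus product entry-by-entry:
  C[0][0] = min over k of (A[0][0] + B[0][0] = 7 + 4 = 11, A[0][1] + B[1][0] = 2 + -3 = -1, A[0][2] + B[2][0] = -5 + 5 = 0) = -1 (attained at k = 1)
  C[0][1] = min over k of (A[0][0] + B[0][1] = 7 + 7 = 14, A[0][1] + B[1][1] = 2 + 1 = 3, A[0][2] + B[2][1] = -5 + 0 = -5) = -5 (attained at k = 2)
  C[0][2] = min over k of (A[0][0] + B[0][2] = 7 + 8 = 15, A[0][1] + B[1][2] = 2 + 6 = 8, A[0][2] + B[2][2] = -5 + 5 = 0) = 0 (attained at k = 2)
  C[1][0] = min over k of (A[1][0] + B[0][0] = 0 + 4 = 4, A[1][1] + B[1][0] = 10 + -3 = 7, A[1][2] + B[2][0] = 4 + 5 = 9) = 4 (attained at k = 0)
  C[1][1] = min over k of (A[1][0] + B[0][1] = 0 + 7 = 7, A[1][1] + B[1][1] = 10 + 1 = 11, A[1][2] + B[2][1] = 4 + 0 = 4) = 4 (attained at k = 2)
  C[1][2] = min over k of (A[1][0] + B[0][2] = 0 + 8 = 8, A[1][1] + B[1][2] = 10 + 6 = 16, A[1][2] + B[2][2] = 4 + 5 = 9) = 8 (attained at k = 0)
  C[2][0] = min over k of (A[2][0] + B[0][0] = 0 + 4 = 4, A[2][1] + B[1][0] = 10 + -3 = 7, A[2][2] + B[2][0] = 9 + 5 = 14) = 4 (attained at k = 0)
  C[2][1] = min over k of (A[2][0] + B[0][1] = 0 + 7 = 7, A[2][1] + B[1][1] = 10 + 1 = 11, A[2][2] + B[2][1] = 9 + 0 = 9) = 7 (attained at k = 0)
  C[2][2] = min over k of (A[2][0] + B[0][2] = 0 + 8 = 8, A[2][1] + B[1][2] = 10 + 6 = 16, A[2][2] + B[2][2] = 9 + 5 = 14) = 8 (attained at k = 0)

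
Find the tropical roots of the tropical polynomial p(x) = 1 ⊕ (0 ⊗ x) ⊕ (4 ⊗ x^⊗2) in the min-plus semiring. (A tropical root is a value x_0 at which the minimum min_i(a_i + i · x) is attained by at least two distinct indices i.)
Roots: {-4, 1}

Each tropical root is a break point of the lower envelope of the lines y = a_i + i · x (there are 3 lines, with slopes 0, 1, ..., 2). Only the lines that attain the minimum somewhere contribute to roots; other lines are dominated. Here the surviving (envelope) indices are i = 2, i = 1, i = 0.
Intersections between consecutive envelope lines give the roots: for adjacent envelope indices i < j the intersection is x = (a_i − a_j) / (j − i). Reading off the sorted break points: {-4, 1}.
Verification: at each break x_0, at least two indices attain the minimum of min_i(a_i + i · x_0).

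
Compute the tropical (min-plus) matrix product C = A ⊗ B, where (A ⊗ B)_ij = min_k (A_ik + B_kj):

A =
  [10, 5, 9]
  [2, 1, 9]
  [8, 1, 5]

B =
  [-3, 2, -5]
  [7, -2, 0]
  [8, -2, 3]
A ⊗ B =
  [7, 3, 5]
  [-1, -1, -3]
  [5, -1, 1]

Apply the min-plus product entry-by-entry:
  C[0][0] = min over k of (A[0][0] + B[0][0] = 10 + -3 = 7, A[0][1] + B[1][0] = 5 + 7 = 12, A[0][2] + B[2][0] = 9 + 8 = 17) = 7 (attained at k = 0)
  C[0][1] = min over k of (A[0][0] + B[0][1] = 10 + 2 = 12, A[0][1] + B[1][1] = 5 + -2 = 3, A[0][2] + B[2][1] = 9 + -2 = 7) = 3 (attained at k = 1)
  C[0][2] = min over k of (A[0][0] + B[0][2] = 10 + -5 = 5, A[0][1] + B[1][2] = 5 + 0 = 5, A[0][2] + B[2][2] = 9 + 3 = 12) = 5 (attained at k = 0)
  C[1][0] = min over k of (A[1][0] + B[0][0] = 2 + -3 = -1, A[1][1] + B[1][0] = 1 + 7 = 8, A[1][2] + B[2][0] = 9 + 8 = 17) = -1 (attained at k = 0)
  C[1][1] = min over k of (A[1][0] + B[0][1] = 2 + 2 = 4, A[1][1] + B[1][1] = 1 + -2 = -1, A[1][2] + B[2][1] = 9 + -2 = 7) = -1 (attained at k = 1)
  C[1][2] = min over k of (A[1][0] + B[0][2] = 2 + -5 = -3, A[1][1] + B[1][2] = 1 + 0 = 1, A[1][2] + B[2][2] = 9 + 3 = 12) = -3 (attained at k = 0)
  C[2][0] = min over k of (A[2][0] + B[0][0] = 8 + -3 = 5, A[2][1] + B[1][0] = 1 + 7 = 8, A[2][2] + B[2][0] = 5 + 8 = 13) = 5 (attained at k = 0)
  C[2][1] = min over k of (A[2][0] + B[0][1] = 8 + 2 = 10, A[2][1] + B[1][1] = 1 + -2 = -1, A[2][2] + B[2][1] = 5 + -2 = 3) = -1 (attained at k = 1)
  C[2][2] = min over k of (A[2][0] + B[0][2] = 8 + -5 = 3, A[2][1] + B[1][2] = 1 + 0 = 1, A[2][2] + B[2][2] = 5 + 3 = 8) = 1 (attained at k = 1)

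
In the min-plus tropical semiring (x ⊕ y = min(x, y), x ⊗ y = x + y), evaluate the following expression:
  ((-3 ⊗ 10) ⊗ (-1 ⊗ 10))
((-3 ⊗ 10) ⊗ (-1 ⊗ 10)) = 16

Expand innermost to outermost. Recall ⊕ takes the minimum of its arguments and ⊗ takes their sum. Working out the expression ((-3 ⊗ 10) ⊗ (-1 ⊗ 10)) gives 16.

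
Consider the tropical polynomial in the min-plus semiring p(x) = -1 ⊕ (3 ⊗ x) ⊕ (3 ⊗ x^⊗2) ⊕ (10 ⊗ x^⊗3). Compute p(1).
p(1) = -1

A tropical monomial a ⊗ x^⊗i evaluates to a + i · x. Evaluating each term at x = 1:
  Term 0 contributes -1 + 0 · 1 = -1
  Term 1 contributes 3 + 1 · 1 = 4
  Term 2 contributes 3 + 2 · 1 = 5
  Term 3 contributes 10 + 3 · 1 = 13
p(1) = ⊕ of these = min[-1, 4, 5, 13] = -1.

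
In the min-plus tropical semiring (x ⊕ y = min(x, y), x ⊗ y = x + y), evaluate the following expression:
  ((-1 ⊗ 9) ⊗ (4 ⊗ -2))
((-1 ⊗ 9) ⊗ (4 ⊗ -2)) = 10

Expand innermost to outermost. Recall ⊕ takes the minimum of its arguments and ⊗ takes their sum. Working out the expression ((-1 ⊗ 9) ⊗ (4 ⊗ -2)) gives 10.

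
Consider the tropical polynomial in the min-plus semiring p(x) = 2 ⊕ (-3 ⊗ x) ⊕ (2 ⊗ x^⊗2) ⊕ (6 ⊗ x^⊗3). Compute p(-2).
p(-2) = -5

A tropical monomial a ⊗ x^⊗i evaluates to a + i · x. Evaluating each term at x = -2:
  Term 0 contributes 2 + 0 · -2 = 2
  Term 1 contributes -3 + 1 · -2 = -5
  Term 2 contributes 2 + 2 · -2 = -2
  Term 3 contributes 6 + 3 · -2 = 0
p(-2) = ⊕ of these = min[2, -5, -2, 0] = -5.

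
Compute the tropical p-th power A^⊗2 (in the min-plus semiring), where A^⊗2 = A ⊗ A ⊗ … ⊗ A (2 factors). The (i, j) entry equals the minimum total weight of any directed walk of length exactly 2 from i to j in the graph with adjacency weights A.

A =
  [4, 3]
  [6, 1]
A^⊗2 =
  [8, 4]
  [7, 2]

Each entry (A^⊗2)_ij equals the minimum over all length-2 walks i = v_0 → v_1 → … → v_2 = j of Σ_t A[v_t][v_{t+1}]. For example, for (i, j) = (0, 1) we minimise over 2 possible intermediate vertex sequences; the minimum is 4, attained along the walk 0 → 1 → 1.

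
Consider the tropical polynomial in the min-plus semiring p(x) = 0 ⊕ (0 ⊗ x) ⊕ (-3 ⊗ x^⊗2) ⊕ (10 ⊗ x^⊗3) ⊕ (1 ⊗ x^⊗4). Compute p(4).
p(4) = 0

A tropical monomial a ⊗ x^⊗i evaluates to a + i · x. Evaluating each term at x = 4:
  Term 0 contributes 0 + 0 · 4 = 0
  Term 1 contributes 0 + 1 · 4 = 4
  Term 2 contributes -3 + 2 · 4 = 5
  Term 3 contributes 10 + 3 · 4 = 22
  Term 4 contributes 1 + 4 · 4 = 17
p(4) = ⊕ of these = min[0, 4, 5, 22, 17] = 0.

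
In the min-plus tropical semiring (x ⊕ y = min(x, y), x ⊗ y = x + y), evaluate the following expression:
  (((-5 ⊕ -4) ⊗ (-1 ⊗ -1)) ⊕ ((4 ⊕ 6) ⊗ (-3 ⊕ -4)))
(((-5 ⊕ -4) ⊗ (-1 ⊗ -1)) ⊕ ((4 ⊕ 6) ⊗ (-3 ⊕ -4))) = -7

Expand innermost to outermost. Recall ⊕ takes the minimum of its arguments and ⊗ takes their sum. Working out the expression (((-5 ⊕ -4) ⊗ (-1 ⊗ -1)) ⊕ ((4 ⊕ 6) ⊗ (-3 ⊕ -4))) gives -7.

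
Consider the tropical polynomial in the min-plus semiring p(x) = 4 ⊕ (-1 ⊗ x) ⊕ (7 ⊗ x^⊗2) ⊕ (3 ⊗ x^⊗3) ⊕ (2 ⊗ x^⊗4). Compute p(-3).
p(-3) = -10

A tropical monomial a ⊗ x^⊗i evaluates to a + i · x. Evaluating each term at x = -3:
  Term 0 contributes 4 + 0 · -3 = 4
  Term 1 contributes -1 + 1 · -3 = -4
  Term 2 contributes 7 + 2 · -3 = 1
  Term 3 contributes 3 + 3 · -3 = -6
  Term 4 contributes 2 + 4 · -3 = -10
p(-3) = ⊕ of these = min[4, -4, 1, -6, -10] = -10.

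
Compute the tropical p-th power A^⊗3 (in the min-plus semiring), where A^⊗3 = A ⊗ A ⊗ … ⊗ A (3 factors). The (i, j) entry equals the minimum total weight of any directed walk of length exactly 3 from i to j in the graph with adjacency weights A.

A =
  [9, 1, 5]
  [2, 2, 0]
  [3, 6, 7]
A^⊗3 =
  [4, 4, 3]
  [5, 4, 3]
  [6, 6, 4]

Each entry (A^⊗3)_ij equals the minimum over all length-3 walks i = v_0 → v_1 → … → v_3 = j of Σ_t A[v_t][v_{t+1}]. For example, for (i, j) = (0, 2) we minimise over 9 possible intermediate vertex sequences; the minimum is 3, attained along the walk 0 → 1 → 1 → 2.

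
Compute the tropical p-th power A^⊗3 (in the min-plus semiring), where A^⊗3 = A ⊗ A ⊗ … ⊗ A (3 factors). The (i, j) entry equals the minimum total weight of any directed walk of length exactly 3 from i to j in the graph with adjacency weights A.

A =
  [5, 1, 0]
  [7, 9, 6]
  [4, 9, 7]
A^⊗3 =
  [9, 5, 4]
  [11, 11, 10]
  [8, 10, 9]

Each entry (A^⊗3)_ij equals the minimum over all length-3 walks i = v_0 → v_1 → … → v_3 = j of Σ_t A[v_t][v_{t+1}]. For example, for (i, j) = (0, 2) we minimise over 9 possible intermediate vertex sequences; the minimum is 4, attained along the walk 0 → 2 → 0 → 2.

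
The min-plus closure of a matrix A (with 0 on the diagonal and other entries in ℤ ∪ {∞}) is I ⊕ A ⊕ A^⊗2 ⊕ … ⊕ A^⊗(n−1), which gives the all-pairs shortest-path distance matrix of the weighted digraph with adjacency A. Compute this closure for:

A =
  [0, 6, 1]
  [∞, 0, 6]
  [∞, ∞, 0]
Closure =
  [0, 6, 1]
  [∞, 0, 6]
  [∞, ∞, 0]

This is the Floyd-Warshall all-pairs shortest-path computation. For each intermediate vertex k = 0, 1, …, 2, update dist[i][j] ← min(dist[i][j], dist[i][k] + dist[k][j]). The final matrix gives, for each (i, j), the minimum total weight of any directed path from i to j (possibly empty when i = j).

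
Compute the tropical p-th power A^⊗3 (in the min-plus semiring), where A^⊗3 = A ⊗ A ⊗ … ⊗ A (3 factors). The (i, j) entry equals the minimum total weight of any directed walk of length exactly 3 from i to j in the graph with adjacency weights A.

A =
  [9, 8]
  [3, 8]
A^⊗3 =
  [19, 19]
  [14, 19]

Each entry (A^⊗3)_ij equals the minimum over all length-3 walks i = v_0 → v_1 → … → v_3 = j of Σ_t A[v_t][v_{t+1}]. For example, for (i, j) = (0, 1) we minimise over 4 possible intermediate vertex sequences; the minimum is 19, attained along the walk 0 → 1 → 0 → 1.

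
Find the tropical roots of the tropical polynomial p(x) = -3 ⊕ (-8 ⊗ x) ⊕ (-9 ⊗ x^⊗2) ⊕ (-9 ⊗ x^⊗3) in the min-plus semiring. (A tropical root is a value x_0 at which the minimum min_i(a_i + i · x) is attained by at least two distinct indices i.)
Roots: {0, 1, 5}

Each tropical root is a break point of the lower envelope of the lines y = a_i + i · x (there are 4 lines, with slopes 0, 1, ..., 3). Only the lines that attain the minimum somewhere contribute to roots; other lines are dominated. Here the surviving (envelope) indices are i = 3, i = 2, i = 1, i = 0.
Intersections between consecutive envelope lines give the roots: for adjacent envelope indices i < j the intersection is x = (a_i − a_j) / (j − i). Reading off the sorted break points: {0, 1, 5}.
Verification: at each break x_0, at least two indices attain the minimum of min_i(a_i + i · x_0).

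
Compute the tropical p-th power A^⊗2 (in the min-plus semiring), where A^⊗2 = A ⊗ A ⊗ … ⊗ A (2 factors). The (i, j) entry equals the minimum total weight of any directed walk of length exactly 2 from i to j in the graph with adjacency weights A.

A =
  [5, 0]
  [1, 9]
A^⊗2 =
  [1, 5]
  [6, 1]

Each entry (A^⊗2)_ij equals the minimum over all length-2 walks i = v_0 → v_1 → … → v_2 = j of Σ_t A[v_t][v_{t+1}]. For example, for (i, j) = (0, 1) we minimise over 2 possible intermediate vertex sequences; the minimum is 5, attained along the walk 0 → 0 → 1.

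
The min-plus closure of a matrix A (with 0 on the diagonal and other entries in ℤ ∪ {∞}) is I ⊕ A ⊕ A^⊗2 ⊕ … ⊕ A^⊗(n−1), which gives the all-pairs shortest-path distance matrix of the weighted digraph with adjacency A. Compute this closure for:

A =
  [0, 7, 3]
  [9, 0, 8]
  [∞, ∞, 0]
Closure =
  [0, 7, 3]
  [9, 0, 8]
  [∞, ∞, 0]

This is the Floyd-Warshall all-pairs shortest-path computation. For each intermediate vertex k = 0, 1, …, 2, update dist[i][j] ← min(dist[i][j], dist[i][k] + dist[k][j]). The final matrix gives, for each (i, j), the minimum total weight of any directed path from i to j (possibly empty when i = j).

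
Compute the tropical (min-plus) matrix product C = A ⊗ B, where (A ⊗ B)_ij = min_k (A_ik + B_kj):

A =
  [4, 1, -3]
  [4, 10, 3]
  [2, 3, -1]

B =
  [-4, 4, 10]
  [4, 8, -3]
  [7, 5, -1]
A ⊗ B =
  [0, 2, -4]
  [0, 8, 2]
  [-2, 4, -2]

Apply the min-plus product entry-by-entry:
  C[0][0] = min over k of (A[0][0] + B[0][0] = 4 + -4 = 0, A[0][1] + B[1][0] = 1 + 4 = 5, A[0][2] + B[2][0] = -3 + 7 = 4) = 0 (attained at k = 0)
  C[0][1] = min over k of (A[0][0] + B[0][1] = 4 + 4 = 8, A[0][1] + B[1][1] = 1 + 8 = 9, A[0][2] + B[2][1] = -3 + 5 = 2) = 2 (attained at k = 2)
  C[0][2] = min over k of (A[0][0] + B[0][2] = 4 + 10 = 14, A[0][1] + B[1][2] = 1 + -3 = -2, A[0][2] + B[2][2] = -3 + -1 = -4) = -4 (attained at k = 2)
  C[1][0] = min over k of (A[1][0] + B[0][0] = 4 + -4 = 0, A[1][1] + B[1][0] = 10 + 4 = 14, A[1][2] + B[2][0] = 3 + 7 = 10) = 0 (attained at k = 0)
  C[1][1] = min over k of (A[1][0] + B[0][1] = 4 + 4 = 8, A[1][1] + B[1][1] = 10 + 8 = 18, A[1][2] + B[2][1] = 3 + 5 = 8) = 8 (attained at k = 0)
  C[1][2] = min over k of (A[1][0] + B[0][2] = 4 + 10 = 14, A[1][1] + B[1][2] = 10 + -3 = 7, A[1][2] + B[2][2] = 3 + -1 = 2) = 2 (attained at k = 2)
  C[2][0] = min over k of (A[2][0] + B[0][0] = 2 + -4 = -2, A[2][1] + B[1][0] = 3 + 4 = 7, A[2][2] + B[2][0] = -1 + 7 = 6) = -2 (attained at k = 0)
  C[2][1] = min over k of (A[2][0] + B[0][1] = 2 + 4 = 6, A[2][1] + B[1][1] = 3 + 8 = 11, A[2][2] + B[2][1] = -1 + 5 = 4) = 4 (attained at k = 2)
  C[2][2] = min over k of (A[2][0] + B[0][2] = 2 + 10 = 12, A[2][1] + B[1][2] = 3 + -3 = 0, A[2][2] + B[2][2] = -1 + -1 = -2) = -2 (attained at k = 2)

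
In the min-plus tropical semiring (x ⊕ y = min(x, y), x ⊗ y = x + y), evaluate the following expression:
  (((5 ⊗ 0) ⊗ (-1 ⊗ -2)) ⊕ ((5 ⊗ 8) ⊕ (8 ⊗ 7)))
(((5 ⊗ 0) ⊗ (-1 ⊗ -2)) ⊕ ((5 ⊗ 8) ⊕ (8 ⊗ 7))) = 2

Expand innermost to outermost. Recall ⊕ takes the minimum of its arguments and ⊗ takes their sum. Working out the expression (((5 ⊗ 0) ⊗ (-1 ⊗ -2)) ⊕ ((5 ⊗ 8) ⊕ (8 ⊗ 7))) gives 2.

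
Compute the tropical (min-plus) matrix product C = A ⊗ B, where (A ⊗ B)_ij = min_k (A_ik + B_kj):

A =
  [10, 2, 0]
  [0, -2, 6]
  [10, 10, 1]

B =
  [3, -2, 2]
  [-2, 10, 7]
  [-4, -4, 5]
A ⊗ B =
  [-4, -4, 5]
  [-4, -2, 2]
  [-3, -3, 6]

Apply the min-plus product entry-by-entry:
  C[0][0] = min over k of (A[0][0] + B[0][0] = 10 + 3 = 13, A[0][1] + B[1][0] = 2 + -2 = 0, A[0][2] + B[2][0] = 0 + -4 = -4) = -4 (attained at k = 2)
  C[0][1] = min over k of (A[0][0] + B[0][1] = 10 + -2 = 8, A[0][1] + B[1][1] = 2 + 10 = 12, A[0][2] + B[2][1] = 0 + -4 = -4) = -4 (attained at k = 2)
  C[0][2] = min over k of (A[0][0] + B[0][2] = 10 + 2 = 12, A[0][1] + B[1][2] = 2 + 7 = 9, A[0][2] + B[2][2] = 0 + 5 = 5) = 5 (attained at k = 2)
  C[1][0] = min over k of (A[1][0] + B[0][0] = 0 + 3 = 3, A[1][1] + B[1][0] = -2 + -2 = -4, A[1][2] + B[2][0] = 6 + -4 = 2) = -4 (attained at k = 1)
  C[1][1] = min over k of (A[1][0] + B[0][1] = 0 + -2 = -2, A[1][1] + B[1][1] = -2 + 10 = 8, A[1][2] + B[2][1] = 6 + -4 = 2) = -2 (attained at k = 0)
  C[1][2] = min over k of (A[1][0] + B[0][2] = 0 + 2 = 2, A[1][1] + B[1][2] = -2 + 7 = 5, A[1][2] + B[2][2] = 6 + 5 = 11) = 2 (attained at k = 0)
  C[2][0] = min over k of (A[2][0] + B[0][0] = 10 + 3 = 13, A[2][1] + B[1][0] = 10 + -2 = 8, A[2][2] + B[2][0] = 1 + -4 = -3) = -3 (attained at k = 2)
  C[2][1] = min over k of (A[2][0] + B[0][1] = 10 + -2 = 8, A[2][1] + B[1][1] = 10 + 10 = 20, A[2][2] + B[2][1] = 1 + -4 = -3) = -3 (attained at k = 2)
  C[2][2] = min over k of (A[2][0] + B[0][2] = 10 + 2 = 12, A[2][1] + B[1][2] = 10 + 7 = 17, A[2][2] + B[2][2] = 1 + 5 = 6) = 6 (attained at k = 2)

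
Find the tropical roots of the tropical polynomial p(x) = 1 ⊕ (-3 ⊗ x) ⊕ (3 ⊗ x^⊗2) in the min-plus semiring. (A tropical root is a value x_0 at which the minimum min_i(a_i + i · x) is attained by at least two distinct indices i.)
Roots: {-6, 4}

Each tropical root is a break point of the lower envelope of the lines y = a_i + i · x (there are 3 lines, with slopes 0, 1, ..., 2). Only the lines that attain the minimum somewhere contribute to roots; other lines are dominated. Here the surviving (envelope) indices are i = 2, i = 1, i = 0.
Intersections between consecutive envelope lines give the roots: for adjacent envelope indices i < j the intersection is x = (a_i − a_j) / (j − i). Reading off the sorted break points: {-6, 4}.
Verification: at each break x_0, at least two indices attain the minimum of min_i(a_i + i · x_0).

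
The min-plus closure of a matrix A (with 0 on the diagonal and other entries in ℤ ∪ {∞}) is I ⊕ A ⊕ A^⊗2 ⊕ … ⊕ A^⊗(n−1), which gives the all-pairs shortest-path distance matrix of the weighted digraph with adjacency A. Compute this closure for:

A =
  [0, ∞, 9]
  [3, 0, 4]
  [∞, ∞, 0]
Closure =
  [0, ∞, 9]
  [3, 0, 4]
  [∞, ∞, 0]

This is the Floyd-Warshall all-pairs shortest-path computation. For each intermediate vertex k = 0, 1, …, 2, update dist[i][j] ← min(dist[i][j], dist[i][k] + dist[k][j]). The final matrix gives, for each (i, j), the minimum total weight of any directed path from i to j (possibly empty when i = j).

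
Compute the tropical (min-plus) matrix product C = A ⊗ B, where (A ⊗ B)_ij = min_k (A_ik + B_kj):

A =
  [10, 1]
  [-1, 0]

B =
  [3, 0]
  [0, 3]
A ⊗ B =
  [1, 4]
  [0, -1]

Apply the min-plus product entry-by-entry:
  C[0][0] = min over k of (A[0][0] + B[0][0] = 10 + 3 = 13, A[0][1] + B[1][0] = 1 + 0 = 1) = 1 (attained at k = 1)
  C[0][1] = min over k of (A[0][0] + B[0][1] = 10 + 0 = 10, A[0][1] + B[1][1] = 1 + 3 = 4) = 4 (attained at k = 1)
  C[1][0] = min over k of (A[1][0] + B[0][0] = -1 + 3 = 2, A[1][1] + B[1][0] = 0 + 0 = 0) = 0 (attained at k = 1)
  C[1][1] = min over k of (A[1][0] + B[0][1] = -1 + 0 = -1, A[1][1] + B[1][1] = 0 + 3 = 3) = -1 (attained at k = 0)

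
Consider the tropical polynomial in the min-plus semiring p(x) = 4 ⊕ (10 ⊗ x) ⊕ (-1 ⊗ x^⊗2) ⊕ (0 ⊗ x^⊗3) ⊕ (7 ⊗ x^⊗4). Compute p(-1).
p(-1) = -3

A tropical monomial a ⊗ x^⊗i evaluates to a + i · x. Evaluating each term at x = -1:
  Term 0 contributes 4 + 0 · -1 = 4
  Term 1 contributes 10 + 1 · -1 = 9
  Term 2 contributes -1 + 2 · -1 = -3
  Term 3 contributes 0 + 3 · -1 = -3
  Term 4 contributes 7 + 4 · -1 = 3
p(-1) = ⊕ of these = min[4, 9, -3, -3, 3] = -3.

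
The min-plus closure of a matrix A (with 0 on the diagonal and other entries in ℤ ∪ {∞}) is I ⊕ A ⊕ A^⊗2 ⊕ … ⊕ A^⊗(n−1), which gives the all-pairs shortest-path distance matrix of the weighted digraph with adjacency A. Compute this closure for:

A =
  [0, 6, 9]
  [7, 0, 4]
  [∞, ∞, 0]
Closure =
  [0, 6, 9]
  [7, 0, 4]
  [∞, ∞, 0]

This is the Floyd-Warshall all-pairs shortest-path computation. For each intermediate vertex k = 0, 1, …, 2, update dist[i][j] ← min(dist[i][j], dist[i][k] + dist[k][j]). The final matrix gives, for each (i, j), the minimum total weight of any directed path from i to j (possibly empty when i = j).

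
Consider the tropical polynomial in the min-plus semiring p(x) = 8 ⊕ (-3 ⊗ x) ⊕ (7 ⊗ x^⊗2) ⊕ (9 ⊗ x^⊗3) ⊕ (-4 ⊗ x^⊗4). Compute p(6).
p(6) = 3

A tropical monomial a ⊗ x^⊗i evaluates to a + i · x. Evaluating each term at x = 6:
  Term 0 contributes 8 + 0 · 6 = 8
  Term 1 contributes -3 + 1 · 6 = 3
  Term 2 contributes 7 + 2 · 6 = 19
  Term 3 contributes 9 + 3 · 6 = 27
  Term 4 contributes -4 + 4 · 6 = 20
p(6) = ⊕ of these = min[8, 3, 19, 27, 20] = 3.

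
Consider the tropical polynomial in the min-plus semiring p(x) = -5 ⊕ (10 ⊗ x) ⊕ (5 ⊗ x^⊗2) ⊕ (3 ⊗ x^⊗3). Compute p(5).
p(5) = -5

A tropical monomial a ⊗ x^⊗i evaluates to a + i · x. Evaluating each term at x = 5:
  Term 0 contributes -5 + 0 · 5 = -5
  Term 1 contributes 10 + 1 · 5 = 15
  Term 2 contributes 5 + 2 · 5 = 15
  Term 3 contributes 3 + 3 · 5 = 18
p(5) = ⊕ of these = min[-5, 15, 15, 18] = -5.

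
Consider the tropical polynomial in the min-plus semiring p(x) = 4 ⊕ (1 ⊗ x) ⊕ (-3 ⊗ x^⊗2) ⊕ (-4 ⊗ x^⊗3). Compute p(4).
p(4) = 4

A tropical monomial a ⊗ x^⊗i evaluates to a + i · x. Evaluating each term at x = 4:
  Term 0 contributes 4 + 0 · 4 = 4
  Term 1 contributes 1 + 1 · 4 = 5
  Term 2 contributes -3 + 2 · 4 = 5
  Term 3 contributes -4 + 3 · 4 = 8
p(4) = ⊕ of these = min[4, 5, 5, 8] = 4.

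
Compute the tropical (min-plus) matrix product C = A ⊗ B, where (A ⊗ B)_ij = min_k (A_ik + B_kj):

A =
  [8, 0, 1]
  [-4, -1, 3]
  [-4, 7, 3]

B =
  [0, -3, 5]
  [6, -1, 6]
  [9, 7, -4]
A ⊗ B =
  [6, -1, -3]
  [-4, -7, -1]
  [-4, -7, -1]

Apply the min-plus product entry-by-entry:
  C[0][0] = min over k of (A[0][0] + B[0][0] = 8 + 0 = 8, A[0][1] + B[1][0] = 0 + 6 = 6, A[0][2] + B[2][0] = 1 + 9 = 10) = 6 (attained at k = 1)
  C[0][1] = min over k of (A[0][0] + B[0][1] = 8 + -3 = 5, A[0][1] + B[1][1] = 0 + -1 = -1, A[0][2] + B[2][1] = 1 + 7 = 8) = -1 (attained at k = 1)
  C[0][2] = min over k of (A[0][0] + B[0][2] = 8 + 5 = 13, A[0][1] + B[1][2] = 0 + 6 = 6, A[0][2] + B[2][2] = 1 + -4 = -3) = -3 (attained at k = 2)
  C[1][0] = min over k of (A[1][0] + B[0][0] = -4 + 0 = -4, A[1][1] + B[1][0] = -1 + 6 = 5, A[1][2] + B[2][0] = 3 + 9 = 12) = -4 (attained at k = 0)
  C[1][1] = min over k of (A[1][0] + B[0][1] = -4 + -3 = -7, A[1][1] + B[1][1] = -1 + -1 = -2, A[1][2] + B[2][1] = 3 + 7 = 10) = -7 (attained at k = 0)
  C[1][2] = min over k of (A[1][0] + B[0][2] = -4 + 5 = 1, A[1][1] + B[1][2] = -1 + 6 = 5, A[1][2] + B[2][2] = 3 + -4 = -1) = -1 (attained at k = 2)
  C[2][0] = min over k of (A[2][0] + B[0][0] = -4 + 0 = -4, A[2][1] + B[1][0] = 7 + 6 = 13, A[2][2] + B[2][0] = 3 + 9 = 12) = -4 (attained at k = 0)
  C[2][1] = min over k of (A[2][0] + B[0][1] = -4 + -3 = -7, A[2][1] + B[1][1] = 7 + -1 = 6, A[2][2] + B[2][1] = 3 + 7 = 10) = -7 (attained at k = 0)
  C[2][2] = min over k of (A[2][0] + B[0][2] = -4 + 5 = 1, A[2][1] + B[1][2] = 7 + 6 = 13, A[2][2] + B[2][2] = 3 + -4 = -1) = -1 (attained at k = 2)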